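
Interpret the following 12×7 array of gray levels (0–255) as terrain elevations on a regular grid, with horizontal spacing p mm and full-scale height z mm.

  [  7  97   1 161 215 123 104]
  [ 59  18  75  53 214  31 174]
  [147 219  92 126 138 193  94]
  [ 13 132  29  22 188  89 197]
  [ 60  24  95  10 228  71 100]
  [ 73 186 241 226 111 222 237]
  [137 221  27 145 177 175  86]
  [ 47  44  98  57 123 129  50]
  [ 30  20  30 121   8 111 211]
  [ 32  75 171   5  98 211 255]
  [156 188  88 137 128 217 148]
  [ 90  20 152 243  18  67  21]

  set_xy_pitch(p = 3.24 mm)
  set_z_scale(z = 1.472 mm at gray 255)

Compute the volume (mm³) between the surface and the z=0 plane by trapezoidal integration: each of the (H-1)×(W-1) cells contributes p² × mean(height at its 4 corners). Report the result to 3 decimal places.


460.181

height_mm = gray/255 × 1.472; cell vol = 3.24² × mean(4 corners)
unit = 3.24² × 1.472 / (4×255) = 0.0151495 mm³ per gray-sum
row 0: Σ corner-gray over 6 cells = 2320  → 35.1468
row 1: Σ corner-gray over 6 cells = 2792  → 42.2973
row 2: Σ corner-gray over 6 cells = 2907  → 44.0395
row 3: Σ corner-gray over 6 cells = 2146  → 32.5108
row 4: Σ corner-gray over 6 cells = 3298  → 49.9630
row 5: Σ corner-gray over 6 cells = 3995  → 60.5222
row 6: Σ corner-gray over 6 cells = 2712  → 41.0854
row 7: Σ corner-gray over 6 cells = 1820  → 27.5720
row 8: Σ corner-gray over 6 cells = 2228  → 33.7530
row 9: Σ corner-gray over 6 cells = 3227  → 48.8874
row 10: Σ corner-gray over 6 cells = 2931  → 44.4031
Σ rows: total corner-gray = 30376  → 460.1805 mm³


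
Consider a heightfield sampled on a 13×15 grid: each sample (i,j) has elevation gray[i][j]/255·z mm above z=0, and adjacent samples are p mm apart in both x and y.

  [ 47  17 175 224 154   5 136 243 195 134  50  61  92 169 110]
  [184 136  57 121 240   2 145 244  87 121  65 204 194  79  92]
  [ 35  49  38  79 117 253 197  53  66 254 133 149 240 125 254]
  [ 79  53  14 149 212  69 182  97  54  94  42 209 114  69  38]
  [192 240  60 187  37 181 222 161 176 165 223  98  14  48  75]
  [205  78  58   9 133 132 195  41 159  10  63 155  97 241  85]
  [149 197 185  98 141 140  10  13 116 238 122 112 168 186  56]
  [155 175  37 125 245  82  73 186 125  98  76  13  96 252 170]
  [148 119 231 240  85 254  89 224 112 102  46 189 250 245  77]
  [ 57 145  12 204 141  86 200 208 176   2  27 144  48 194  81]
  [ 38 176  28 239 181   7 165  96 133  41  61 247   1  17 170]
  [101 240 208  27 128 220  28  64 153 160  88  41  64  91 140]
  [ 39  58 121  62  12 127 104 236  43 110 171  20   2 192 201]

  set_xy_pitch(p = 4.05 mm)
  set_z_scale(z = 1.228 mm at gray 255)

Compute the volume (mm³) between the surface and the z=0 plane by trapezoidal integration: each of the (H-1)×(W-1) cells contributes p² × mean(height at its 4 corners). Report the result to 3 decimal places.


1644.656

height_mm = gray/255 × 1.228; cell vol = 4.05² × mean(4 corners)
unit = 4.05² × 1.228 / (4×255) = 0.0197473 mm³ per gray-sum
row 0: Σ corner-gray over 14 cells = 7133  → 140.8577
row 1: Σ corner-gray over 14 cells = 7461  → 147.3348
row 2: Σ corner-gray over 14 cells = 6628  → 130.8853
row 3: Σ corner-gray over 14 cells = 6724  → 132.7810
row 4: Σ corner-gray over 14 cells = 6923  → 136.7107
row 5: Σ corner-gray over 14 cells = 6689  → 132.0898
row 6: Σ corner-gray over 14 cells = 7148  → 141.1539
row 7: Σ corner-gray over 14 cells = 8088  → 159.7164
row 8: Σ corner-gray over 14 cells = 7909  → 156.1816
row 9: Σ corner-gray over 14 cells = 6304  → 124.4871
row 10: Σ corner-gray over 14 cells = 6257  → 123.5590
row 11: Σ corner-gray over 14 cells = 6021  → 118.8986
Σ rows: total corner-gray = 83285  → 1644.6558 mm³


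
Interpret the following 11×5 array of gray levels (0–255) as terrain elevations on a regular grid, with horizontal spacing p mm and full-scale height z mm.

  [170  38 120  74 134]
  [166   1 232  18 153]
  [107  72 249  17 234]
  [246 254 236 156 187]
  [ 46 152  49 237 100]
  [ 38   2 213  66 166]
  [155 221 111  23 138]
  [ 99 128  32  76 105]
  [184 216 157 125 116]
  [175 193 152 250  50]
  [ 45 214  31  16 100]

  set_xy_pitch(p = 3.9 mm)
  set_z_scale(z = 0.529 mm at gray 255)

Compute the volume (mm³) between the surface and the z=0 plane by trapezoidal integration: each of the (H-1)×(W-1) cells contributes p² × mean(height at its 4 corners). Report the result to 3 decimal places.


165.000

height_mm = gray/255 × 0.529; cell vol = 3.9² × mean(4 corners)
unit = 3.9² × 0.529 / (4×255) = 0.00788832 mm³ per gray-sum
row 0: Σ corner-gray over 4 cells = 1589  → 12.5345
row 1: Σ corner-gray over 4 cells = 1838  → 14.4987
row 2: Σ corner-gray over 4 cells = 2742  → 21.6298
row 3: Σ corner-gray over 4 cells = 2747  → 21.6692
row 4: Σ corner-gray over 4 cells = 1788  → 14.1043
row 5: Σ corner-gray over 4 cells = 1769  → 13.9544
row 6: Σ corner-gray over 4 cells = 1679  → 13.2445
row 7: Σ corner-gray over 4 cells = 1972  → 15.5558
row 8: Σ corner-gray over 4 cells = 2711  → 21.3852
row 9: Σ corner-gray over 4 cells = 2082  → 16.4235
Σ rows: total corner-gray = 20917  → 165.0001 mm³


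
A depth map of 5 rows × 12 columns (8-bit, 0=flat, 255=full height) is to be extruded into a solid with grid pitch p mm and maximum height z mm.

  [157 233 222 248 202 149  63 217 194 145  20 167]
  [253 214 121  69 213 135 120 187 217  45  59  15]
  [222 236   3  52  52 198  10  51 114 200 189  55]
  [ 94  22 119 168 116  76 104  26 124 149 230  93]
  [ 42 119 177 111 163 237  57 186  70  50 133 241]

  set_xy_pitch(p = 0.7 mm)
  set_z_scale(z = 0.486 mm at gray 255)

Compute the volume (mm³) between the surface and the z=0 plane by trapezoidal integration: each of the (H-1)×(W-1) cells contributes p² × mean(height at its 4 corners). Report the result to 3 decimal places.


5.262

height_mm = gray/255 × 0.486; cell vol = 0.7² × mean(4 corners)
unit = 0.7² × 0.486 / (4×255) = 0.000233471 mm³ per gray-sum
row 0: Σ corner-gray over 11 cells = 6738  → 1.5731
row 1: Σ corner-gray over 11 cells = 5515  → 1.2876
row 2: Σ corner-gray over 11 cells = 4942  → 1.1538
row 3: Σ corner-gray over 11 cells = 5344  → 1.2477
Σ rows: total corner-gray = 22539  → 5.2622 mm³


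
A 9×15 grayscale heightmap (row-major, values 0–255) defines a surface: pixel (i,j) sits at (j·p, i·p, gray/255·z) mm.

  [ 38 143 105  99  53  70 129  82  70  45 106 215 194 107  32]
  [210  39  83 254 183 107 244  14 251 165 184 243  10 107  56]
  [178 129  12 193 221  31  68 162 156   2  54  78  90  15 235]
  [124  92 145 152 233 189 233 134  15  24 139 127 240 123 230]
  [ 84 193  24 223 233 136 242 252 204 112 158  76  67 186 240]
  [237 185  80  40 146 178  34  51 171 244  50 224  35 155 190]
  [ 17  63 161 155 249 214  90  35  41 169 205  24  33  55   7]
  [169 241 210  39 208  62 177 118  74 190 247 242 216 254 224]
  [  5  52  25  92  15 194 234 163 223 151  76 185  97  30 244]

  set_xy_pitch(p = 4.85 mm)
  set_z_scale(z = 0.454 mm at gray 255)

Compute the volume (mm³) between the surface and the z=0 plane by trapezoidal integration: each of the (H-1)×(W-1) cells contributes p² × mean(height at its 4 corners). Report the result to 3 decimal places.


height_mm = gray/255 × 0.454; cell vol = 4.85² × mean(4 corners)
unit = 4.85² × 0.454 / (4×255) = 0.0104698 mm³ per gray-sum
row 0: Σ corner-gray over 14 cells = 6940  → 72.6605
row 1: Σ corner-gray over 14 cells = 6869  → 71.9172
row 2: Σ corner-gray over 14 cells = 6881  → 72.0428
row 3: Σ corner-gray over 14 cells = 8582  → 89.8520
row 4: Σ corner-gray over 14 cells = 8149  → 85.3186
row 5: Σ corner-gray over 14 cells = 6625  → 69.3625
row 6: Σ corner-gray over 14 cells = 7961  → 83.3502
row 7: Σ corner-gray over 14 cells = 8272  → 86.6063
Σ rows: total corner-gray = 60279  → 631.1102 mm³

631.110


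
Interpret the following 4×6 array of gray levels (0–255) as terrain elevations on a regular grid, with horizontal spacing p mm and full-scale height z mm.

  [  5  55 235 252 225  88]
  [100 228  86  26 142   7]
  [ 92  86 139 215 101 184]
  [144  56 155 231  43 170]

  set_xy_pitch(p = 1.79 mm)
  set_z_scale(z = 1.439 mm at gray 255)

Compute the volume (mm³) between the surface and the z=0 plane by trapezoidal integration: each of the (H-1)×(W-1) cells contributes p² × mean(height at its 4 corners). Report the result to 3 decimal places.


height_mm = gray/255 × 1.439; cell vol = 1.79² × mean(4 corners)
unit = 1.79² × 1.439 / (4×255) = 0.00452029 mm³ per gray-sum
row 0: Σ corner-gray over 5 cells = 2698  → 12.1958
row 1: Σ corner-gray over 5 cells = 2429  → 10.9798
row 2: Σ corner-gray over 5 cells = 2642  → 11.9426
Σ rows: total corner-gray = 7769  → 35.1182 mm³

35.118


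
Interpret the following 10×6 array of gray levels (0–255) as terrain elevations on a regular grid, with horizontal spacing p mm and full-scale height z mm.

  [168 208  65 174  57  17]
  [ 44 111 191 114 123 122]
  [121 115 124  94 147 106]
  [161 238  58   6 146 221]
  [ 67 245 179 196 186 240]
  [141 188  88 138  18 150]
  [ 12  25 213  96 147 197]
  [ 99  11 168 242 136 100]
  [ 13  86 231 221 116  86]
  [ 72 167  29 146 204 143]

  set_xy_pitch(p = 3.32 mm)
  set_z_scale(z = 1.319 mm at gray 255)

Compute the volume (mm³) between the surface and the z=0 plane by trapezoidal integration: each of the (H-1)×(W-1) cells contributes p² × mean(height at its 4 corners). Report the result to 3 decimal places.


339.917

height_mm = gray/255 × 1.319; cell vol = 3.32² × mean(4 corners)
unit = 3.32² × 1.319 / (4×255) = 0.0142535 mm³ per gray-sum
row 0: Σ corner-gray over 5 cells = 2437  → 34.7357
row 1: Σ corner-gray over 5 cells = 2431  → 34.6502
row 2: Σ corner-gray over 5 cells = 2465  → 35.1348
row 3: Σ corner-gray over 5 cells = 3197  → 45.5684
row 4: Σ corner-gray over 5 cells = 3074  → 43.8152
row 5: Σ corner-gray over 5 cells = 2326  → 33.1536
row 6: Σ corner-gray over 5 cells = 2484  → 35.4056
row 7: Σ corner-gray over 5 cells = 2720  → 38.7695
row 8: Σ corner-gray over 5 cells = 2714  → 38.6839
Σ rows: total corner-gray = 23848  → 339.9169 mm³


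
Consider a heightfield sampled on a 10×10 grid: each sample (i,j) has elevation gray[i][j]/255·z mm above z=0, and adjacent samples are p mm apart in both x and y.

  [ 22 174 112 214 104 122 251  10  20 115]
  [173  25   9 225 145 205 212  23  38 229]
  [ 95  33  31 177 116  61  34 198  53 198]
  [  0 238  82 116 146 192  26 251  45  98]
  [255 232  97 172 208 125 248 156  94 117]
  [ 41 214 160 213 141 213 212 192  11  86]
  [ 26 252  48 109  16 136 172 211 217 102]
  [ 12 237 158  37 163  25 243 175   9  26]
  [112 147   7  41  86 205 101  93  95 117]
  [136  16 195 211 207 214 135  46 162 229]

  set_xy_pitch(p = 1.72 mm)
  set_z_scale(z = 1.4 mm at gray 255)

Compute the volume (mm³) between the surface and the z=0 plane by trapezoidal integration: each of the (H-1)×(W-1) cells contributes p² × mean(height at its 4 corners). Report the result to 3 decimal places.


169.203

height_mm = gray/255 × 1.4; cell vol = 1.72² × mean(4 corners)
unit = 1.72² × 1.4 / (4×255) = 0.00406055 mm³ per gray-sum
row 0: Σ corner-gray over 9 cells = 4317  → 17.5294
row 1: Σ corner-gray over 9 cells = 3865  → 15.6940
row 2: Σ corner-gray over 9 cells = 3989  → 16.1975
row 3: Σ corner-gray over 9 cells = 5326  → 21.6265
row 4: Σ corner-gray over 9 cells = 5875  → 23.8557
row 5: Σ corner-gray over 9 cells = 5289  → 21.4762
row 6: Σ corner-gray over 9 cells = 4582  → 18.6054
row 7: Σ corner-gray over 9 cells = 3911  → 15.8808
row 8: Σ corner-gray over 9 cells = 4516  → 18.3374
Σ rows: total corner-gray = 41670  → 169.2031 mm³


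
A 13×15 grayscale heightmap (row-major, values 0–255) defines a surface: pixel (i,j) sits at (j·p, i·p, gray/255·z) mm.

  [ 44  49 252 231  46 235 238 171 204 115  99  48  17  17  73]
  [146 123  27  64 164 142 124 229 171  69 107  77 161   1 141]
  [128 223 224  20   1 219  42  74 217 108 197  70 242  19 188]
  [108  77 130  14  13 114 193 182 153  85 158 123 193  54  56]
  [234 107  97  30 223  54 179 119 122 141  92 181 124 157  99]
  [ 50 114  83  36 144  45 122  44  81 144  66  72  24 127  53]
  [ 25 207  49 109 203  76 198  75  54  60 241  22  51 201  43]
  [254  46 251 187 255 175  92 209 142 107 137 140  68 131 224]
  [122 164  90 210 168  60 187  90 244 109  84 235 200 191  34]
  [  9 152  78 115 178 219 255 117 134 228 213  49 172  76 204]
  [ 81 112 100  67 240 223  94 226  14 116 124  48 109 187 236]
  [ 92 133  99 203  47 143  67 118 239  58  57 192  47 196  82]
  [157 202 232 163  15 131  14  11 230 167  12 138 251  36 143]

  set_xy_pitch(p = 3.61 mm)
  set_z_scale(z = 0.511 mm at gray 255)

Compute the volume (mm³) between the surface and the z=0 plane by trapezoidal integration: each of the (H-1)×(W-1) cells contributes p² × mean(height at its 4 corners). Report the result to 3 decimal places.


height_mm = gray/255 × 0.511; cell vol = 3.61² × mean(4 corners)
unit = 3.61² × 0.511 / (4×255) = 0.00652883 mm³ per gray-sum
row 0: Σ corner-gray over 14 cells = 6766  → 44.1740
row 1: Σ corner-gray over 14 cells = 6833  → 44.6115
row 2: Σ corner-gray over 14 cells = 6770  → 44.2002
row 3: Σ corner-gray over 14 cells = 6727  → 43.9194
row 4: Σ corner-gray over 14 cells = 5892  → 38.4678
row 5: Σ corner-gray over 14 cells = 5467  → 35.6931
row 6: Σ corner-gray over 14 cells = 7518  → 49.0837
row 7: Σ corner-gray over 14 cells = 8578  → 56.0043
row 8: Σ corner-gray over 14 cells = 8405  → 54.8748
row 9: Σ corner-gray over 14 cells = 7822  → 51.0685
row 10: Σ corner-gray over 14 cells = 7009  → 45.7605
row 11: Σ corner-gray over 14 cells = 6876  → 44.8922
Σ rows: total corner-gray = 84663  → 552.7500 mm³

552.750


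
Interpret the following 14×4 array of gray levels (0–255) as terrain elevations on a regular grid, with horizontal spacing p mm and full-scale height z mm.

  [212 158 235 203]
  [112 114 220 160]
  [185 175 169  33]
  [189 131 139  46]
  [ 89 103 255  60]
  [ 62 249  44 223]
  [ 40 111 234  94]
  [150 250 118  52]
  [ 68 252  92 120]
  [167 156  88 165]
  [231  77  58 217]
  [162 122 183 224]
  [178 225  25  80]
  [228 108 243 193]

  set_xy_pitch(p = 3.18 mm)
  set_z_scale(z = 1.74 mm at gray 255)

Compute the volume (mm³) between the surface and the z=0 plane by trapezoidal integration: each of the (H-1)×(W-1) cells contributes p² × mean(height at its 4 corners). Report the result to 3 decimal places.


height_mm = gray/255 × 1.74; cell vol = 3.18² × mean(4 corners)
unit = 3.18² × 1.74 / (4×255) = 0.0172506 mm³ per gray-sum
row 0: Σ corner-gray over 3 cells = 2141  → 36.9335
row 1: Σ corner-gray over 3 cells = 1846  → 31.8445
row 2: Σ corner-gray over 3 cells = 1681  → 28.9982
row 3: Σ corner-gray over 3 cells = 1640  → 28.2909
row 4: Σ corner-gray over 3 cells = 1736  → 29.9470
row 5: Σ corner-gray over 3 cells = 1695  → 29.2397
row 6: Σ corner-gray over 3 cells = 1762  → 30.3955
row 7: Σ corner-gray over 3 cells = 1814  → 31.2925
row 8: Σ corner-gray over 3 cells = 1696  → 29.2570
row 9: Σ corner-gray over 3 cells = 1538  → 26.5314
row 10: Σ corner-gray over 3 cells = 1714  → 29.5675
row 11: Σ corner-gray over 3 cells = 1754  → 30.2575
row 12: Σ corner-gray over 3 cells = 1881  → 32.4483
Σ rows: total corner-gray = 22898  → 395.0034 mm³

395.003


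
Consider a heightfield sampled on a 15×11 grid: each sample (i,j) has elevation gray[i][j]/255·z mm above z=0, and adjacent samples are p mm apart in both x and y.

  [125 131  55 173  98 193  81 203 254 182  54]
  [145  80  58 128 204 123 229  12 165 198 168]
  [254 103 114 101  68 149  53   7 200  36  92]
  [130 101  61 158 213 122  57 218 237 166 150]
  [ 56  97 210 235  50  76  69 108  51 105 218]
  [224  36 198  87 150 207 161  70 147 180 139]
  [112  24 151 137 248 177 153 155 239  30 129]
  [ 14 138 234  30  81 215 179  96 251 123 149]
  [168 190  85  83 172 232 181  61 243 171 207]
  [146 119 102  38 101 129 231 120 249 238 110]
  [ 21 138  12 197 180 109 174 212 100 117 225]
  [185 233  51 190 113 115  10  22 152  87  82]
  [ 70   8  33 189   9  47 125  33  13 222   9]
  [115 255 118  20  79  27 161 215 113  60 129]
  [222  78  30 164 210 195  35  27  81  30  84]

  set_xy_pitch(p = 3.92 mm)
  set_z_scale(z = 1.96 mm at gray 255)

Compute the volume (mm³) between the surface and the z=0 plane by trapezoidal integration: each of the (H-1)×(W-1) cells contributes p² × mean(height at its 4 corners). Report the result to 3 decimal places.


2113.910

height_mm = gray/255 × 1.96; cell vol = 3.92² × mean(4 corners)
unit = 3.92² × 1.96 / (4×255) = 0.0295276 mm³ per gray-sum
row 0: Σ corner-gray over 10 cells = 5626  → 166.1222
row 1: Σ corner-gray over 10 cells = 4715  → 139.2226
row 2: Σ corner-gray over 10 cells = 4954  → 146.2797
row 3: Σ corner-gray over 10 cells = 5222  → 154.1931
row 4: Σ corner-gray over 10 cells = 5111  → 150.9155
row 5: Σ corner-gray over 10 cells = 5704  → 168.4254
row 6: Σ corner-gray over 10 cells = 5726  → 169.0750
row 7: Σ corner-gray over 10 cells = 6068  → 179.1734
row 8: Σ corner-gray over 10 cells = 6121  → 180.7384
row 9: Σ corner-gray over 10 cells = 5634  → 166.3585
row 10: Σ corner-gray over 10 cells = 4937  → 145.7777
row 11: Σ corner-gray over 10 cells = 3650  → 107.7757
row 12: Σ corner-gray over 10 cells = 3777  → 111.5257
row 13: Σ corner-gray over 10 cells = 4346  → 128.3269
Σ rows: total corner-gray = 71591  → 2113.9099 mm³


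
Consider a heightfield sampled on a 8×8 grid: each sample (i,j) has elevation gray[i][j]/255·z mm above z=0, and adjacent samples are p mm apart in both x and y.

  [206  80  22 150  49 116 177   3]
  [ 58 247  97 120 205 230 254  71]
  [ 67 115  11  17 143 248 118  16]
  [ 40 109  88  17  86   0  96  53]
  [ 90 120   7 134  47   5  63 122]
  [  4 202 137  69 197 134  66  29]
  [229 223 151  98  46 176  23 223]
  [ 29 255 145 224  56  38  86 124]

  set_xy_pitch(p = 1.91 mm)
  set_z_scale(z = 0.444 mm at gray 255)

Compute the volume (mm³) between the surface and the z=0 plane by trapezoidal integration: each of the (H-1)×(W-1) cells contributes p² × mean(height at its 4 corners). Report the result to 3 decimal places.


34.234

height_mm = gray/255 × 0.444; cell vol = 1.91² × mean(4 corners)
unit = 1.91² × 0.444 / (4×255) = 0.001588 mm³ per gray-sum
row 0: Σ corner-gray over 7 cells = 3832  → 6.0852
row 1: Σ corner-gray over 7 cells = 3822  → 6.0693
row 2: Σ corner-gray over 7 cells = 2272  → 3.6079
row 3: Σ corner-gray over 7 cells = 1849  → 2.9362
row 4: Σ corner-gray over 7 cells = 2607  → 4.1399
row 5: Σ corner-gray over 7 cells = 3529  → 5.6040
row 6: Σ corner-gray over 7 cells = 3647  → 5.7914
Σ rows: total corner-gray = 21558  → 34.2340 mm³


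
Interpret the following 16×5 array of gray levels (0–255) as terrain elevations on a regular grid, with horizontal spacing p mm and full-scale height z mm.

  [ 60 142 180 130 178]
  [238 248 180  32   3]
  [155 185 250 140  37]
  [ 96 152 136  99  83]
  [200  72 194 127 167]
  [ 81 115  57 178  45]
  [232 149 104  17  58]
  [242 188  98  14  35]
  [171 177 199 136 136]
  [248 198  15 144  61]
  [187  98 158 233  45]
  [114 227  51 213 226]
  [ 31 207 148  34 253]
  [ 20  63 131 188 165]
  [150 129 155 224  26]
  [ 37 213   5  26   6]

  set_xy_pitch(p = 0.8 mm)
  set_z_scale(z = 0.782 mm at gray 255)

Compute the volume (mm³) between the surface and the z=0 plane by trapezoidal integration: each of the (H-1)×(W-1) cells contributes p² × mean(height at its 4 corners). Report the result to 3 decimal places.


15.768

height_mm = gray/255 × 0.782; cell vol = 0.8² × mean(4 corners)
unit = 0.8² × 0.782 / (4×255) = 0.000490667 mm³ per gray-sum
row 0: Σ corner-gray over 4 cells = 2303  → 1.1300
row 1: Σ corner-gray over 4 cells = 2503  → 1.2281
row 2: Σ corner-gray over 4 cells = 2295  → 1.1261
row 3: Σ corner-gray over 4 cells = 2106  → 1.0333
row 4: Σ corner-gray over 4 cells = 1979  → 0.9710
row 5: Σ corner-gray over 4 cells = 1656  → 0.8125
row 6: Σ corner-gray over 4 cells = 1707  → 0.8376
row 7: Σ corner-gray over 4 cells = 2208  → 1.0834
row 8: Σ corner-gray over 4 cells = 2354  → 1.1550
row 9: Σ corner-gray over 4 cells = 2233  → 1.0957
row 10: Σ corner-gray over 4 cells = 2532  → 1.2424
row 11: Σ corner-gray over 4 cells = 2384  → 1.1697
row 12: Σ corner-gray over 4 cells = 2011  → 0.9867
row 13: Σ corner-gray over 4 cells = 2141  → 1.0505
row 14: Σ corner-gray over 4 cells = 1723  → 0.8454
Σ rows: total corner-gray = 32135  → 15.7676 mm³


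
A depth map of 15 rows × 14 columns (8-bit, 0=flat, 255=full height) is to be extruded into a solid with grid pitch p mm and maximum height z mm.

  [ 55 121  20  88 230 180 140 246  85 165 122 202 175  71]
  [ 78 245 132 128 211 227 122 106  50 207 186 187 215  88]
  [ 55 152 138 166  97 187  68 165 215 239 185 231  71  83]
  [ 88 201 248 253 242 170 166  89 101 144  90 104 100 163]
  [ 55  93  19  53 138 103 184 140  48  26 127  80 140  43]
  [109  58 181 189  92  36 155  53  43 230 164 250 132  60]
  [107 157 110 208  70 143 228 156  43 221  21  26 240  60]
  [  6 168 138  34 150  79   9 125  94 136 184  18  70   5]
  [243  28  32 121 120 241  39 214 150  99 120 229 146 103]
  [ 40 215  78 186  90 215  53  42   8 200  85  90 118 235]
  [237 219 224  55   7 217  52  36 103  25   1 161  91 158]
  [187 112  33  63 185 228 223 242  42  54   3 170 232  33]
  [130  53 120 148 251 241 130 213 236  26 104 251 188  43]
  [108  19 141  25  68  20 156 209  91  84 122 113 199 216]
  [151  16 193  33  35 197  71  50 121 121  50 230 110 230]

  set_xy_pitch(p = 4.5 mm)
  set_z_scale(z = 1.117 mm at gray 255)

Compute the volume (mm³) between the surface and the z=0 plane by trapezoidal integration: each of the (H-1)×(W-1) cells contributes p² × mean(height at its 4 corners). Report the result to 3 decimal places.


height_mm = gray/255 × 1.117; cell vol = 4.5² × mean(4 corners)
unit = 4.5² × 1.117 / (4×255) = 0.0221757 mm³ per gray-sum
row 0: Σ corner-gray over 13 cells = 7872  → 174.5674
row 1: Σ corner-gray over 13 cells = 8164  → 181.0427
row 2: Σ corner-gray over 13 cells = 8033  → 178.1377
row 3: Σ corner-gray over 13 cells = 6467  → 143.4105
row 4: Σ corner-gray over 13 cells = 5735  → 127.1778
row 5: Σ corner-gray over 13 cells = 6748  → 149.6419
row 6: Σ corner-gray over 13 cells = 5834  → 129.3732
row 7: Σ corner-gray over 13 cells = 5845  → 129.6172
row 8: Σ corner-gray over 13 cells = 6459  → 143.2331
row 9: Σ corner-gray over 13 cells = 5812  → 128.8854
row 10: Σ corner-gray over 13 cells = 6171  → 136.8465
row 11: Σ corner-gray over 13 cells = 7489  → 166.0741
row 12: Σ corner-gray over 13 cells = 6913  → 153.3009
row 13: Σ corner-gray over 13 cells = 5653  → 125.3594
Σ rows: total corner-gray = 93195  → 2066.6677 mm³

2066.668


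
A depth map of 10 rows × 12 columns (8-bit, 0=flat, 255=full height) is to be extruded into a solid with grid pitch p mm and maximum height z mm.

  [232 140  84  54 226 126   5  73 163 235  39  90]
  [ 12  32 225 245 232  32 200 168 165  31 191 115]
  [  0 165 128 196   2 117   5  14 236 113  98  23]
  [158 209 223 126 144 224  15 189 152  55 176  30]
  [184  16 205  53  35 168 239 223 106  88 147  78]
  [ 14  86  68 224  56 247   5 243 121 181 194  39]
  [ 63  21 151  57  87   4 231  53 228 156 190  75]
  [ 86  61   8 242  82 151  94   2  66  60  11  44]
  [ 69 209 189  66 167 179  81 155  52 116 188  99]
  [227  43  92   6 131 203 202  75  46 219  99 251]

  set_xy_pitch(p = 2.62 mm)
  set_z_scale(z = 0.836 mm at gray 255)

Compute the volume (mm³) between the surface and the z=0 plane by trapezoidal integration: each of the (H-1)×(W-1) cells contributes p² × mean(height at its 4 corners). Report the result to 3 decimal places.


271.066

height_mm = gray/255 × 0.836; cell vol = 2.62² × mean(4 corners)
unit = 2.62² × 0.836 / (4×255) = 0.00562612 mm³ per gray-sum
row 0: Σ corner-gray over 11 cells = 5781  → 32.5246
row 1: Σ corner-gray over 11 cells = 5340  → 30.0435
row 2: Σ corner-gray over 11 cells = 5385  → 30.2966
row 3: Σ corner-gray over 11 cells = 6036  → 33.9592
row 4: Σ corner-gray over 11 cells = 5725  → 32.2095
row 5: Σ corner-gray over 11 cells = 5397  → 30.3641
row 6: Σ corner-gray over 11 cells = 4178  → 23.5059
row 7: Σ corner-gray over 11 cells = 4656  → 26.1952
row 8: Σ corner-gray over 11 cells = 5682  → 31.9676
Σ rows: total corner-gray = 48180  → 271.0663 mm³


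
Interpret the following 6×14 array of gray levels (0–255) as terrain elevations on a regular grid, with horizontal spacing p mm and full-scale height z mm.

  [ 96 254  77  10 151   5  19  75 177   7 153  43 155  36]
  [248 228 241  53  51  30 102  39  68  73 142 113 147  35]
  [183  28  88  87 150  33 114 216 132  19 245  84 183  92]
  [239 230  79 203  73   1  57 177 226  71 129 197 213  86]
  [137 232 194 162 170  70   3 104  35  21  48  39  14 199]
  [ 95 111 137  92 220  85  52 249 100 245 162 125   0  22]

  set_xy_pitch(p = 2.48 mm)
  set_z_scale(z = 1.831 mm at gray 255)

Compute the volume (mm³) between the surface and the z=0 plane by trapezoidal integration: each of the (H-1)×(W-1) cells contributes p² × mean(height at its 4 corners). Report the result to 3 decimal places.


328.468

height_mm = gray/255 × 1.831; cell vol = 2.48² × mean(4 corners)
unit = 2.48² × 1.831 / (4×255) = 0.0110406 mm³ per gray-sum
row 0: Σ corner-gray over 13 cells = 5241  → 57.8636
row 1: Σ corner-gray over 13 cells = 5890  → 65.0290
row 2: Σ corner-gray over 13 cells = 6670  → 73.6406
row 3: Σ corner-gray over 13 cells = 6157  → 67.9768
row 4: Σ corner-gray over 13 cells = 5793  → 63.9580
Σ rows: total corner-gray = 29751  → 328.4680 mm³


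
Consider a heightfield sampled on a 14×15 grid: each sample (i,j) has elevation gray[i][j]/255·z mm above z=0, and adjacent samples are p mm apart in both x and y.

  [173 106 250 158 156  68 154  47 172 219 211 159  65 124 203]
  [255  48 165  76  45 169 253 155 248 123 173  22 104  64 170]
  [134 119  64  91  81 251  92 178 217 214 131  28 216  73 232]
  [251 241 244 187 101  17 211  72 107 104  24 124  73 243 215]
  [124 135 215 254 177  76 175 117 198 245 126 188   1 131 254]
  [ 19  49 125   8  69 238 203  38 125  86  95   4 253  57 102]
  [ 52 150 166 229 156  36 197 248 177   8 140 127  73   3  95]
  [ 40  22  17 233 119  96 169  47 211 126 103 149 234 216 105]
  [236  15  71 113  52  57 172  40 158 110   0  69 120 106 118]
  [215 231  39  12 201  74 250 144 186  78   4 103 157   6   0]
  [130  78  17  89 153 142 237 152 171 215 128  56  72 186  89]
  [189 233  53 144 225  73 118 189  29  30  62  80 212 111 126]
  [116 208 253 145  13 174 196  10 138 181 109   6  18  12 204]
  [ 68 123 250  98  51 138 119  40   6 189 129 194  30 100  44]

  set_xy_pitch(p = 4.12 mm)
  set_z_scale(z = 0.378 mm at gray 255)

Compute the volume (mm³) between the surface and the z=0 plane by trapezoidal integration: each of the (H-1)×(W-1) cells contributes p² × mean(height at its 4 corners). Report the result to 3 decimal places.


height_mm = gray/255 × 0.378; cell vol = 4.12² × mean(4 corners)
unit = 4.12² × 0.378 / (4×255) = 0.00629051 mm³ per gray-sum
row 0: Σ corner-gray over 14 cells = 7869  → 49.5000
row 1: Σ corner-gray over 14 cells = 7591  → 47.7513
row 2: Σ corner-gray over 14 cells = 7838  → 49.3050
row 3: Σ corner-gray over 14 cells = 8416  → 52.9410
row 4: Σ corner-gray over 14 cells = 7275  → 45.7635
row 5: Σ corner-gray over 14 cells = 6388  → 40.1838
row 6: Σ corner-gray over 14 cells = 7196  → 45.2665
row 7: Σ corner-gray over 14 cells = 6149  → 38.6804
row 8: Σ corner-gray over 14 cells = 5705  → 35.8874
row 9: Σ corner-gray over 14 cells = 6796  → 42.7503
row 10: Σ corner-gray over 14 cells = 7044  → 44.3104
row 11: Σ corner-gray over 14 cells = 6679  → 42.0143
row 12: Σ corner-gray over 14 cells = 6292  → 39.5799
Σ rows: total corner-gray = 91238  → 573.9338 mm³

573.934


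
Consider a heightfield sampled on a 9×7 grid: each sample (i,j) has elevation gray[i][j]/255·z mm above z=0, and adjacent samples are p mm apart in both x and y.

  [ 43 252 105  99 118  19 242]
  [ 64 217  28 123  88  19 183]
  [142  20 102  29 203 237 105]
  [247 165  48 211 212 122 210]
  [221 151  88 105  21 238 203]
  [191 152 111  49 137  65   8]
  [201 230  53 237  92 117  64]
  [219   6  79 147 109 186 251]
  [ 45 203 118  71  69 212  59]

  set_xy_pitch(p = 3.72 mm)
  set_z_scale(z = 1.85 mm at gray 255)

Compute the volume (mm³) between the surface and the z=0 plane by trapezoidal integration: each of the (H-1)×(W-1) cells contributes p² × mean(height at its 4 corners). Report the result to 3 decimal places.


610.585

height_mm = gray/255 × 1.85; cell vol = 3.72² × mean(4 corners)
unit = 3.72² × 1.85 / (4×255) = 0.0250991 mm³ per gray-sum
row 0: Σ corner-gray over 6 cells = 2668  → 66.9643
row 1: Σ corner-gray over 6 cells = 2626  → 65.9101
row 2: Σ corner-gray over 6 cells = 3402  → 85.3870
row 3: Σ corner-gray over 6 cells = 3603  → 90.4319
row 4: Σ corner-gray over 6 cells = 2857  → 71.7080
row 5: Σ corner-gray over 6 cells = 2950  → 74.0422
row 6: Σ corner-gray over 6 cells = 3247  → 81.4966
row 7: Σ corner-gray over 6 cells = 2974  → 74.6446
Σ rows: total corner-gray = 24327  → 610.5848 mm³


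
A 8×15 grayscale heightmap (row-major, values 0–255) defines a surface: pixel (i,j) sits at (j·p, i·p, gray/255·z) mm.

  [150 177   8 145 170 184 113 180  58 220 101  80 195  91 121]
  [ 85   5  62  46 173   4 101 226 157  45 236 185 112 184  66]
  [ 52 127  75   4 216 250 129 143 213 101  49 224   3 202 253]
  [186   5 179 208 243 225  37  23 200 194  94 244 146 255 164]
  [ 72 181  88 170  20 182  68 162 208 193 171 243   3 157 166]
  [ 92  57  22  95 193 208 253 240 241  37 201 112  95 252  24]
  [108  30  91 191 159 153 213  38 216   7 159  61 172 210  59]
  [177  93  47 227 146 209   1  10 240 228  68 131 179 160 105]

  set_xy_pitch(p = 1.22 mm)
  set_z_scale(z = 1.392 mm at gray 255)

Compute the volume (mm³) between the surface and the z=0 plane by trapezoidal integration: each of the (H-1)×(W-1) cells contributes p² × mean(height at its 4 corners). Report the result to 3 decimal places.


108.949

height_mm = gray/255 × 1.392; cell vol = 1.22² × mean(4 corners)
unit = 1.22² × 1.392 / (4×255) = 0.00203123 mm³ per gray-sum
row 0: Σ corner-gray over 14 cells = 6938  → 14.0927
row 1: Σ corner-gray over 14 cells = 7000  → 14.2186
row 2: Σ corner-gray over 14 cells = 8233  → 16.7231
row 3: Σ corner-gray over 14 cells = 8386  → 17.0339
row 4: Σ corner-gray over 14 cells = 8058  → 16.3676
row 5: Σ corner-gray over 14 cells = 7695  → 15.6303
row 6: Σ corner-gray over 14 cells = 7327  → 14.8828
Σ rows: total corner-gray = 53637  → 108.9490 mm³


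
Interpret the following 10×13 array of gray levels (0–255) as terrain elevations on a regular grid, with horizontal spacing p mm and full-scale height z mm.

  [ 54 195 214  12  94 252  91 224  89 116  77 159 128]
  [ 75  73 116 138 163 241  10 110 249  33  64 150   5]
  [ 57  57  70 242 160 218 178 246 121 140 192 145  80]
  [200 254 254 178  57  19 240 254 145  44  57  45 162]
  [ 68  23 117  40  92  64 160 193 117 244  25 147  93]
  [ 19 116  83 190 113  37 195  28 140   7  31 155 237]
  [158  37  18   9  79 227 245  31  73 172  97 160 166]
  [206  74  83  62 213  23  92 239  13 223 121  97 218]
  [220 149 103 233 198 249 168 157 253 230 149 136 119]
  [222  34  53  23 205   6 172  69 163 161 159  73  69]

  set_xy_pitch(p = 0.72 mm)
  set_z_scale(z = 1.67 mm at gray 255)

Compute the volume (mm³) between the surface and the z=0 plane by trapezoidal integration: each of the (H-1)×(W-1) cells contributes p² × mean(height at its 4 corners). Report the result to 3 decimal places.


height_mm = gray/255 × 1.67; cell vol = 0.72² × mean(4 corners)
unit = 0.72² × 1.67 / (4×255) = 0.000848753 mm³ per gray-sum
row 0: Σ corner-gray over 12 cells = 6002  → 5.0942
row 1: Σ corner-gray over 12 cells = 6449  → 5.4736
row 2: Σ corner-gray over 12 cells = 7131  → 6.0525
row 3: Σ corner-gray over 12 cells = 6061  → 5.1443
row 4: Σ corner-gray over 12 cells = 5051  → 4.2871
row 5: Σ corner-gray over 12 cells = 5066  → 4.2998
row 6: Σ corner-gray over 12 cells = 5524  → 4.6885
row 7: Σ corner-gray over 12 cells = 7293  → 6.1900
row 8: Σ corner-gray over 12 cells = 6916  → 5.8700
Σ rows: total corner-gray = 55493  → 47.0998 mm³

47.100


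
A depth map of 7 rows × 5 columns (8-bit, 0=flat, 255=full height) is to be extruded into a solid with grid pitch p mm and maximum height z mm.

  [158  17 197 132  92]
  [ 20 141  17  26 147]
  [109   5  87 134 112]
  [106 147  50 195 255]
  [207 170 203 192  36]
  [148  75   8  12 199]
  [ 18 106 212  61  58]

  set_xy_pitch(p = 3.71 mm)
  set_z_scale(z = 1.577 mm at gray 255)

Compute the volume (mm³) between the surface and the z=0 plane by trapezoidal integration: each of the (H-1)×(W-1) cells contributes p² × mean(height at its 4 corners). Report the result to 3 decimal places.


height_mm = gray/255 × 1.577; cell vol = 3.71² × mean(4 corners)
unit = 3.71² × 1.577 / (4×255) = 0.0212804 mm³ per gray-sum
row 0: Σ corner-gray over 4 cells = 1477  → 31.4311
row 1: Σ corner-gray over 4 cells = 1208  → 25.7067
row 2: Σ corner-gray over 4 cells = 1818  → 38.6877
row 3: Σ corner-gray over 4 cells = 2518  → 53.5840
row 4: Σ corner-gray over 4 cells = 1910  → 40.6455
row 5: Σ corner-gray over 4 cells = 1371  → 29.1754
Σ rows: total corner-gray = 10302  → 219.2305 mm³

219.230


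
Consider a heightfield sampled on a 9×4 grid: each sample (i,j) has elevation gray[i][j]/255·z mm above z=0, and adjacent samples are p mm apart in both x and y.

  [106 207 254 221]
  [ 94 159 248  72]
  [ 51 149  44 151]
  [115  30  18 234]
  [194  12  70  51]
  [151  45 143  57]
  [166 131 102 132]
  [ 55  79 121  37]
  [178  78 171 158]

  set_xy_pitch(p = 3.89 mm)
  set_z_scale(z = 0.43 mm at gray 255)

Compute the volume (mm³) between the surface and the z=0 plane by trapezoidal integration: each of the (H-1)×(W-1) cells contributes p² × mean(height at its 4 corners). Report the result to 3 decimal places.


67.664

height_mm = gray/255 × 0.43; cell vol = 3.89² × mean(4 corners)
unit = 3.89² × 0.43 / (4×255) = 0.00637922 mm³ per gray-sum
row 0: Σ corner-gray over 3 cells = 2229  → 14.2193
row 1: Σ corner-gray over 3 cells = 1568  → 10.0026
row 2: Σ corner-gray over 3 cells = 1033  → 6.5897
row 3: Σ corner-gray over 3 cells = 854  → 5.4479
row 4: Σ corner-gray over 3 cells = 993  → 6.3346
row 5: Σ corner-gray over 3 cells = 1348  → 8.5992
row 6: Σ corner-gray over 3 cells = 1256  → 8.0123
row 7: Σ corner-gray over 3 cells = 1326  → 8.4588
Σ rows: total corner-gray = 10607  → 67.6644 mm³


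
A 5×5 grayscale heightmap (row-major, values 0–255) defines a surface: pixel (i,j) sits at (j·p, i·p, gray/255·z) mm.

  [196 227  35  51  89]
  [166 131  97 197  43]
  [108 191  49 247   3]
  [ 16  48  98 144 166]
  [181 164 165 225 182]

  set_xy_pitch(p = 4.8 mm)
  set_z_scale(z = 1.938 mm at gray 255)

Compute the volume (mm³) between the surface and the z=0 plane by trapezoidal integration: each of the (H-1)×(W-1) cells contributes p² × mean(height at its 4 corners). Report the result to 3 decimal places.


height_mm = gray/255 × 1.938; cell vol = 4.8² × mean(4 corners)
unit = 4.8² × 1.938 / (4×255) = 0.043776 mm³ per gray-sum
row 0: Σ corner-gray over 4 cells = 1970  → 86.2387
row 1: Σ corner-gray over 4 cells = 2144  → 93.8557
row 2: Σ corner-gray over 4 cells = 1847  → 80.8543
row 3: Σ corner-gray over 4 cells = 2233  → 97.7518
Σ rows: total corner-gray = 8194  → 358.7005 mm³

358.701


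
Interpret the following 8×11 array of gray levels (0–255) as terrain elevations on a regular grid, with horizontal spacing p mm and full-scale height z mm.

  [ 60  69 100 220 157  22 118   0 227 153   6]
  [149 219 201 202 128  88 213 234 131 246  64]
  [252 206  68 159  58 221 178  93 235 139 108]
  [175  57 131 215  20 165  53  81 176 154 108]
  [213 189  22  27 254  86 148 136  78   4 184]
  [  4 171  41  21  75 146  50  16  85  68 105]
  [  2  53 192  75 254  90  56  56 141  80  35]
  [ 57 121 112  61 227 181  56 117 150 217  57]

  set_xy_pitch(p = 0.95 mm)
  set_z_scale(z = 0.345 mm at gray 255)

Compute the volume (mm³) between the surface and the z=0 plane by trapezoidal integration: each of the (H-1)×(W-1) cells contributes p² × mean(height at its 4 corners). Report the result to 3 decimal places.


height_mm = gray/255 × 0.345; cell vol = 0.95² × mean(4 corners)
unit = 0.95² × 0.345 / (4×255) = 0.000305257 mm³ per gray-sum
row 0: Σ corner-gray over 10 cells = 5735  → 1.7507
row 1: Σ corner-gray over 10 cells = 6611  → 2.0181
row 2: Σ corner-gray over 10 cells = 5461  → 1.6670
row 3: Σ corner-gray over 10 cells = 4672  → 1.4262
row 4: Σ corner-gray over 10 cells = 3740  → 1.1417
row 5: Σ corner-gray over 10 cells = 3486  → 1.0641
row 6: Σ corner-gray over 10 cells = 4629  → 1.4130
Σ rows: total corner-gray = 34334  → 10.4807 mm³

10.481


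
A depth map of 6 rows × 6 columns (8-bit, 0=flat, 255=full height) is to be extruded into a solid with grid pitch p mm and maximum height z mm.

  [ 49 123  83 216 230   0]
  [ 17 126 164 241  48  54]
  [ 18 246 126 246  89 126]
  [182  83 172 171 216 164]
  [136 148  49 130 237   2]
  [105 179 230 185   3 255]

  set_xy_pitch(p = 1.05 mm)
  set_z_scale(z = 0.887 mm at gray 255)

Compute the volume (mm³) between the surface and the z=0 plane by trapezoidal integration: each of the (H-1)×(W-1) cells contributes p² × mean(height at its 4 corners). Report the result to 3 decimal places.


13.684

height_mm = gray/255 × 0.887; cell vol = 1.05² × mean(4 corners)
unit = 1.05² × 0.887 / (4×255) = 0.000958743 mm³ per gray-sum
row 0: Σ corner-gray over 5 cells = 2582  → 2.4755
row 1: Σ corner-gray over 5 cells = 2787  → 2.6720
row 2: Σ corner-gray over 5 cells = 3188  → 3.0565
row 3: Σ corner-gray over 5 cells = 2896  → 2.7765
row 4: Σ corner-gray over 5 cells = 2820  → 2.7037
Σ rows: total corner-gray = 14273  → 13.6841 mm³


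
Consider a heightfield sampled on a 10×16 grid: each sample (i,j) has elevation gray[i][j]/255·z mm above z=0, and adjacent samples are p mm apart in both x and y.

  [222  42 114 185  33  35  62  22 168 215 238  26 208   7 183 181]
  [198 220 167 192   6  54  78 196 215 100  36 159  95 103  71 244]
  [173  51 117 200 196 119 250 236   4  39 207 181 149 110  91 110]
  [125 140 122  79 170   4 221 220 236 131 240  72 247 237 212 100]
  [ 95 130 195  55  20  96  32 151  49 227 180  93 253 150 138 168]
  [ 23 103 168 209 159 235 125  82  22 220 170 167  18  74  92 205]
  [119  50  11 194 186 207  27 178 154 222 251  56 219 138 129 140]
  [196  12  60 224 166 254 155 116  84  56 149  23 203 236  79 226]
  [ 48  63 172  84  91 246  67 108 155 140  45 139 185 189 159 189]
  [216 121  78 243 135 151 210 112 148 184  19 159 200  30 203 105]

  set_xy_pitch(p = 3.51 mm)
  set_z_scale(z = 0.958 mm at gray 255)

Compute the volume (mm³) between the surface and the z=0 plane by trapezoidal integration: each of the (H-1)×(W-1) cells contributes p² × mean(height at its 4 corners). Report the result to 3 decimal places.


851.365

height_mm = gray/255 × 0.958; cell vol = 3.51² × mean(4 corners)
unit = 3.51² × 0.958 / (4×255) = 0.0115712 mm³ per gray-sum
row 0: Σ corner-gray over 15 cells = 7305  → 84.5278
row 1: Σ corner-gray over 15 cells = 8009  → 92.6740
row 2: Σ corner-gray over 15 cells = 9070  → 104.9511
row 3: Σ corner-gray over 15 cells = 8688  → 100.5309
row 4: Σ corner-gray over 15 cells = 7717  → 89.2952
row 5: Σ corner-gray over 15 cells = 8219  → 95.1039
row 6: Σ corner-gray over 15 cells = 8359  → 96.7239
row 7: Σ corner-gray over 15 cells = 7979  → 92.3269
row 8: Σ corner-gray over 15 cells = 8230  → 95.2312
Σ rows: total corner-gray = 73576  → 851.3649 mm³
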